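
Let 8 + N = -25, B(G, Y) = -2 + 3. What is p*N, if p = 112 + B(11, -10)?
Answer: -3729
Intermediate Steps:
B(G, Y) = 1
N = -33 (N = -8 - 25 = -33)
p = 113 (p = 112 + 1 = 113)
p*N = 113*(-33) = -3729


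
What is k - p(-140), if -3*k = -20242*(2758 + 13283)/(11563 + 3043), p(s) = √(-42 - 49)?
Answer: 54116987/7303 - I*√91 ≈ 7410.2 - 9.5394*I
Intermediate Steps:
p(s) = I*√91 (p(s) = √(-91) = I*√91)
k = 54116987/7303 (k = -(-20242)/(3*((11563 + 3043)/(2758 + 13283))) = -(-20242)/(3*(14606/16041)) = -(-20242)/(3*(14606*(1/16041))) = -(-20242)/(3*14606/16041) = -(-20242)*16041/(3*14606) = -⅓*(-162350961/7303) = 54116987/7303 ≈ 7410.2)
k - p(-140) = 54116987/7303 - I*√91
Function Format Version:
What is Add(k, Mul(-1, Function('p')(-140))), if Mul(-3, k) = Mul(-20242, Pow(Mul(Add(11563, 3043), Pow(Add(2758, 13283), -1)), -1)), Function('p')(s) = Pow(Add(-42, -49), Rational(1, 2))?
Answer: Add(Rational(54116987, 7303), Mul(-1, I, Pow(91, Rational(1, 2)))) ≈ Add(7410.2, Mul(-9.5394, I))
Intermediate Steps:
Function('p')(s) = Mul(I, Pow(91, Rational(1, 2))) (Function('p')(s) = Pow(-91, Rational(1, 2)) = Mul(I, Pow(91, Rational(1, 2))))
k = Rational(54116987, 7303) (k = Mul(Rational(-1, 3), Mul(-20242, Pow(Mul(Add(11563, 3043), Pow(Add(2758, 13283), -1)), -1))) = Mul(Rational(-1, 3), Mul(-20242, Pow(Mul(14606, Pow(16041, -1)), -1))) = Mul(Rational(-1, 3), Mul(-20242, Pow(Mul(14606, Rational(1, 16041)), -1))) = Mul(Rational(-1, 3), Mul(-20242, Pow(Rational(14606, 16041), -1))) = Mul(Rational(-1, 3), Mul(-20242, Rational(16041, 14606))) = Mul(Rational(-1, 3), Rational(-162350961, 7303)) = Rational(54116987, 7303) ≈ 7410.2)
Add(k, Mul(-1, Function('p')(-140))) = Add(Rational(54116987, 7303), Mul(-1, Mul(I, Pow(91, Rational(1, 2))))) = Add(Rational(54116987, 7303), Mul(-1, I, Pow(91, Rational(1, 2))))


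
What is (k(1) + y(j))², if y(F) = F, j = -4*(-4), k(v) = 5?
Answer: 441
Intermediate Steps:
j = 16
(k(1) + y(j))² = (5 + 16)² = 21² = 441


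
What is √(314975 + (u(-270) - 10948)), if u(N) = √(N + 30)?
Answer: √(304027 + 4*I*√15) ≈ 551.39 + 0.01*I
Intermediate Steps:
u(N) = √(30 + N)
√(314975 + (u(-270) - 10948)) = √(314975 + (√(30 - 270) - 10948)) = √(314975 + (√(-240) - 10948)) = √(314975 + (4*I*√15 - 10948)) = √(314975 + (-10948 + 4*I*√15)) = √(304027 + 4*I*√15)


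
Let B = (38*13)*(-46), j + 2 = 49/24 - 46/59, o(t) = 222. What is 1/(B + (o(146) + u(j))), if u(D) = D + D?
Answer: -708/15932461 ≈ -4.4438e-5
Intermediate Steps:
j = -1045/1416 (j = -2 + (49/24 - 46/59) = -2 + 1787/1416 = -1045/1416 ≈ -0.73799)
u(D) = 2*D
B = -22724 (B = 494*(-46) = -22724)
1/(B + (o(146) + u(j))) = 1/(-22724 + (222 + 2*(-1045/1416))) = 1/(-22724 + (222 - 1045/708)) = 1/(-22724 + 156131/708) = 1/(-15932461/708) = -708/15932461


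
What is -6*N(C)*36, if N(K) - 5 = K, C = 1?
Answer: -1296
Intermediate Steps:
N(K) = 5 + K
-6*N(C)*36 = -6*(5 + 1)*36 = -6*6*36 = -36*36 = -1296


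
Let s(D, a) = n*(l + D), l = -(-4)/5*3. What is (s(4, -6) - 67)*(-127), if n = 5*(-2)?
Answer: 16637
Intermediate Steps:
n = -10
l = 12/5 (l = -(-4)/5*3 = -2*(-⅖)*3 = (⅘)*3 = 12/5 ≈ 2.4000)
s(D, a) = -24 - 10*D (s(D, a) = -10*(12/5 + D) = -24 - 10*D)
(s(4, -6) - 67)*(-127) = ((-24 - 10*4) - 67)*(-127) = ((-24 - 40) - 67)*(-127) = (-64 - 67)*(-127) = -131*(-127) = 16637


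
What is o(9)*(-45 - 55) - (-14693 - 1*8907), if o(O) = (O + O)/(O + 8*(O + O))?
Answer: 401000/17 ≈ 23588.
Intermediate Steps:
o(O) = 2/17 (o(O) = (2*O)/(O + 8*(2*O)) = (2*O)/(O + 16*O) = (2*O)/((17*O)) = (2*O)*(1/(17*O)) = 2/17)
o(9)*(-45 - 55) - (-14693 - 1*8907) = 2*(-45 - 55)/17 - (-14693 - 1*8907) = (2/17)*(-100) - (-14693 - 8907) = -200/17 - 1*(-23600) = -200/17 + 23600 = 401000/17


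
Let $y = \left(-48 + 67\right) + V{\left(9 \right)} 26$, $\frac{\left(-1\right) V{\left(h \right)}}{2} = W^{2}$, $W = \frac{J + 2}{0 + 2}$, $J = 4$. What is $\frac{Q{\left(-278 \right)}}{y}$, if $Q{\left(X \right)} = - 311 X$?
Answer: $- \frac{86458}{449} \approx -192.56$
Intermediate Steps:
$W = 3$ ($W = \frac{4 + 2}{0 + 2} = \frac{6}{2} = 6 \cdot \frac{1}{2} = 3$)
$V{\left(h \right)} = -18$ ($V{\left(h \right)} = - 2 \cdot 3^{2} = \left(-2\right) 9 = -18$)
$y = -449$ ($y = \left(-48 + 67\right) - 468 = 19 - 468 = -449$)
$\frac{Q{\left(-278 \right)}}{y} = \frac{\left(-311\right) \left(-278\right)}{-449} = 86458 \left(- \frac{1}{449}\right) = - \frac{86458}{449}$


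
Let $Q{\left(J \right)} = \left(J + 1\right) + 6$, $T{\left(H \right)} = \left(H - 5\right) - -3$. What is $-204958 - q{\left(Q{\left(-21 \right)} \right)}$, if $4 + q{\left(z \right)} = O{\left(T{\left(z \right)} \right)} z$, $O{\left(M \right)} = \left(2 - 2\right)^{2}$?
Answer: $-204954$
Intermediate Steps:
$T{\left(H \right)} = -2 + H$ ($T{\left(H \right)} = \left(-5 + H\right) + 3 = -2 + H$)
$O{\left(M \right)} = 0$ ($O{\left(M \right)} = 0^{2} = 0$)
$Q{\left(J \right)} = 7 + J$ ($Q{\left(J \right)} = \left(1 + J\right) + 6 = 7 + J$)
$q{\left(z \right)} = -4$ ($q{\left(z \right)} = -4 + 0 z = -4 + 0 = -4$)
$-204958 - q{\left(Q{\left(-21 \right)} \right)} = -204958 - -4 = -204958 + 4 = -204954$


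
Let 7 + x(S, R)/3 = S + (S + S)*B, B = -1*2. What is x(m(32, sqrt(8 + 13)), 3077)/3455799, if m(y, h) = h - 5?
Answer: 8/1151933 - 3*sqrt(21)/1151933 ≈ -4.9896e-6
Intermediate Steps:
B = -2
m(y, h) = -5 + h
x(S, R) = -21 - 9*S (x(S, R) = -21 + 3*(S + (S + S)*(-2)) = -21 + 3*(S + (2*S)*(-2)) = -21 + 3*(S - 4*S) = -21 + 3*(-3*S) = -21 - 9*S)
x(m(32, sqrt(8 + 13)), 3077)/3455799 = (-21 - 9*(-5 + sqrt(8 + 13)))/3455799 = (-21 - 9*(-5 + sqrt(21)))*(1/3455799) = (-21 + (45 - 9*sqrt(21)))*(1/3455799) = (24 - 9*sqrt(21))*(1/3455799) = 8/1151933 - 3*sqrt(21)/1151933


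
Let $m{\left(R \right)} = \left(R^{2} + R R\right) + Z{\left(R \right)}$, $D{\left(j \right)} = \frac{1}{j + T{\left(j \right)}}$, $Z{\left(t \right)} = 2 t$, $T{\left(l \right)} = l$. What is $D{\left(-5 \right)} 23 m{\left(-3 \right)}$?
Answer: $- \frac{138}{5} \approx -27.6$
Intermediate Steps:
$D{\left(j \right)} = \frac{1}{2 j}$ ($D{\left(j \right)} = \frac{1}{j + j} = \frac{1}{2 j}$)
$m{\left(R \right)} = 2 R + 2 R^{2}$ ($m{\left(R \right)} = \left(R^{2} + R R\right) + 2 R = \left(R^{2} + R^{2}\right) + 2 R = 2 R^{2} + 2 R = 2 R + 2 R^{2}$)
$D{\left(-5 \right)} 23 m{\left(-3 \right)} = \frac{1}{2 \left(-5\right)} 23 \cdot 2 \left(-3\right) \left(1 - 3\right) = \frac{1}{2} \left(- \frac{1}{5}\right) 23 \cdot 2 \left(-3\right) \left(-2\right) = \left(- \frac{1}{10}\right) 23 \cdot 12 = \left(- \frac{23}{10}\right) 12 = - \frac{138}{5}$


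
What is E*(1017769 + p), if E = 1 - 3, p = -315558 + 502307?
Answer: -2409036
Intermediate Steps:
p = 186749
E = -2
E*(1017769 + p) = -2*(1017769 + 186749) = -2*1204518 = -2409036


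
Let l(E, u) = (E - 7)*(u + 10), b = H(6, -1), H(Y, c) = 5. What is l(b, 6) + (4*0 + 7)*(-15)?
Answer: -137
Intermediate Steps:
b = 5
l(E, u) = (-7 + E)*(10 + u)
l(b, 6) + (4*0 + 7)*(-15) = (-70 - 7*6 + 10*5 + 5*6) + (4*0 + 7)*(-15) = (-70 - 42 + 50 + 30) + (0 + 7)*(-15) = -32 + 7*(-15) = -32 - 105 = -137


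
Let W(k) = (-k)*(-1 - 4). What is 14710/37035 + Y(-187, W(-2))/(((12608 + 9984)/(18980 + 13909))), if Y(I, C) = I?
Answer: -45488384237/167338944 ≈ -271.83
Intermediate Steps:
W(k) = 5*k (W(k) = -k*(-5) = 5*k)
14710/37035 + Y(-187, W(-2))/(((12608 + 9984)/(18980 + 13909))) = 14710/37035 - 187*(18980 + 13909)/(12608 + 9984) = 14710*(1/37035) - 187/(22592/32889) = 2942/7407 - 187/(22592*(1/32889)) = 2942/7407 - 187/22592/32889 = 2942/7407 - 187*32889/22592 = 2942/7407 - 6150243/22592 = -45488384237/167338944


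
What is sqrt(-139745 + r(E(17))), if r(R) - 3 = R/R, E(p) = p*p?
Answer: I*sqrt(139741) ≈ 373.82*I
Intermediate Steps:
E(p) = p**2
r(R) = 4 (r(R) = 3 + R/R = 3 + 1 = 4)
sqrt(-139745 + r(E(17))) = sqrt(-139745 + 4) = sqrt(-139741) = I*sqrt(139741)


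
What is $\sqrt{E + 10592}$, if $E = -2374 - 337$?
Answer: $\sqrt{7881} \approx 88.775$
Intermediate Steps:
$E = -2711$
$\sqrt{E + 10592} = \sqrt{-2711 + 10592} = \sqrt{7881}$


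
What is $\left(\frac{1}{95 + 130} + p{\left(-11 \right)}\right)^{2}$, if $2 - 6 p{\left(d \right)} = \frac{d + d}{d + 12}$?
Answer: $\frac{811801}{50625} \approx 16.036$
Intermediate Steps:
$p{\left(d \right)} = \frac{1}{3} - \frac{d}{3 \left(12 + d\right)}$ ($p{\left(d \right)} = \frac{1}{3} - \frac{\left(d + d\right) \frac{1}{d + 12}}{6} = \frac{1}{3} - \frac{2 d \frac{1}{12 + d}}{6} = \frac{1}{3} - \frac{d}{3 \left(12 + d\right)}$)
$\left(\frac{1}{95 + 130} + p{\left(-11 \right)}\right)^{2} = \left(\frac{1}{95 + 130} + \frac{4}{12 - 11}\right)^{2} = \left(\frac{1}{225} + \frac{4}{1}\right)^{2} = \left(\frac{1}{225} + 4 \cdot 1\right)^{2} = \left(\frac{1}{225} + 4\right)^{2} = \left(\frac{901}{225}\right)^{2} = \frac{811801}{50625}$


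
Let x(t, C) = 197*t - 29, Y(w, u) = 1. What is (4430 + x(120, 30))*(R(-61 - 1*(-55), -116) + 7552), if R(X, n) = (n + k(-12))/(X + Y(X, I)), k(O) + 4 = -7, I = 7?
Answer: 1062389367/5 ≈ 2.1248e+8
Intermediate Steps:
k(O) = -11 (k(O) = -4 - 7 = -11)
x(t, C) = -29 + 197*t
R(X, n) = (-11 + n)/(1 + X) (R(X, n) = (n - 11)/(X + 1) = (-11 + n)/(1 + X))
(4430 + x(120, 30))*(R(-61 - 1*(-55), -116) + 7552) = (4430 + (-29 + 197*120))*((-11 - 116)/(1 + (-61 - 1*(-55))) + 7552) = (4430 + (-29 + 23640))*(-127/(1 + (-61 + 55)) + 7552) = (4430 + 23611)*(-127/(1 - 6) + 7552) = 28041*(-127/(-5) + 7552) = 28041*(-⅕*(-127) + 7552) = 28041*(127/5 + 7552) = 28041*(37887/5) = 1062389367/5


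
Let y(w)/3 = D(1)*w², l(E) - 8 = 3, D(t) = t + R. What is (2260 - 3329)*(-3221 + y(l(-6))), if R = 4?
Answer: 1503014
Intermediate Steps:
D(t) = 4 + t (D(t) = t + 4 = 4 + t)
l(E) = 11 (l(E) = 8 + 3 = 11)
y(w) = 15*w² (y(w) = 3*((4 + 1)*w²) = 3*(5*w²) = 15*w²)
(2260 - 3329)*(-3221 + y(l(-6))) = (2260 - 3329)*(-3221 + 15*11²) = -1069*(-3221 + 15*121) = -1069*(-3221 + 1815) = -1069*(-1406) = 1503014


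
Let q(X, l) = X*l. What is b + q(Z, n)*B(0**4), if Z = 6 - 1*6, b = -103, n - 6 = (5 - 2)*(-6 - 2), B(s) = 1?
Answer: -103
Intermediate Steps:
n = -18 (n = 6 + (5 - 2)*(-6 - 2) = 6 + 3*(-8) = 6 - 24 = -18)
Z = 0 (Z = 6 - 6 = 0)
b + q(Z, n)*B(0**4) = -103 + (0*(-18))*1 = -103 + 0*1 = -103 + 0 = -103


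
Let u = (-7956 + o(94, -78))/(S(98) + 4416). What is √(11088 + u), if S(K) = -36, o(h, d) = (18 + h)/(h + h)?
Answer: 2*√7340844650115/51465 ≈ 105.29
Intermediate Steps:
o(h, d) = (18 + h)/(2*h) (o(h, d) = (18 + h)/((2*h)) = (18 + h)*(1/(2*h)) = (18 + h)/(2*h))
u = -93476/51465 (u = (-7956 + (½)*(18 + 94)/94)/(-36 + 4416) = (-7956 + (½)*(1/94)*112)/4380 = (-7956 + 28/47)*(1/4380) = -373904/47*1/4380 = -93476/51465 ≈ -1.8163)
√(11088 + u) = √(11088 - 93476/51465) = √(570550444/51465) = 2*√7340844650115/51465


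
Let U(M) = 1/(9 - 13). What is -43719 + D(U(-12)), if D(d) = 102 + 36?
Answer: -43581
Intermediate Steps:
U(M) = -1/4 (U(M) = 1/(-4) = -1/4)
D(d) = 138
-43719 + D(U(-12)) = -43719 + 138 = -43581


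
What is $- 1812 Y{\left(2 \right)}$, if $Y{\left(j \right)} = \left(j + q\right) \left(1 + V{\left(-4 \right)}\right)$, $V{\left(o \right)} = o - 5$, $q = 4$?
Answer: $86976$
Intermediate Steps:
$V{\left(o \right)} = -5 + o$
$Y{\left(j \right)} = -32 - 8 j$ ($Y{\left(j \right)} = \left(j + 4\right) \left(1 - 9\right) = \left(4 + j\right) \left(1 - 9\right) = \left(4 + j\right) \left(-8\right) = -32 - 8 j$)
$- 1812 Y{\left(2 \right)} = - 1812 \left(-32 - 16\right) = \left(-1812\right) \left(-48\right) = 86976$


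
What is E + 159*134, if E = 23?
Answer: 21329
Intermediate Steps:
E + 159*134 = 23 + 159*134 = 23 + 21306 = 21329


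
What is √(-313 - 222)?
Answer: I*√535 ≈ 23.13*I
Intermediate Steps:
√(-313 - 222) = √(-535) = I*√535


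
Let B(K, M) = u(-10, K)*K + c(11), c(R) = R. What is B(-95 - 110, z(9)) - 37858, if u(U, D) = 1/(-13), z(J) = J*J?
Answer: -491806/13 ≈ -37831.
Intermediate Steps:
z(J) = J²
u(U, D) = -1/13
B(K, M) = 11 - K/13 (B(K, M) = -K/13 + 11 = 11 - K/13)
B(-95 - 110, z(9)) - 37858 = (11 - (-95 - 110)/13) - 37858 = (11 - 1/13*(-205)) - 37858 = (11 + 205/13) - 37858 = 348/13 - 37858 = -491806/13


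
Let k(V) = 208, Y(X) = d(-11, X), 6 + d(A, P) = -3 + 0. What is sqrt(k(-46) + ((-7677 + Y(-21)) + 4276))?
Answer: I*sqrt(3202) ≈ 56.586*I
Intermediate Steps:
d(A, P) = -9 (d(A, P) = -6 + (-3 + 0) = -6 - 3 = -9)
Y(X) = -9
sqrt(k(-46) + ((-7677 + Y(-21)) + 4276)) = sqrt(208 + ((-7677 - 9) + 4276)) = sqrt(208 + (-7686 + 4276)) = sqrt(208 - 3410) = sqrt(-3202) = I*sqrt(3202)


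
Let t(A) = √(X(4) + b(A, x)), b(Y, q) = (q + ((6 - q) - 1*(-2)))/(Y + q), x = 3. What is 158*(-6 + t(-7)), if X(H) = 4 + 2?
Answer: -632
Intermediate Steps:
b(Y, q) = 8/(Y + q) (b(Y, q) = (q + ((6 - q) + 2))/(Y + q) = (q + (8 - q))/(Y + q) = 8/(Y + q))
X(H) = 6
t(A) = √(6 + 8/(3 + A)) (t(A) = √(6 + 8/(A + 3)) = √(6 + 8/(3 + A)))
158*(-6 + t(-7)) = 158*(-6 + √(6 + 8/(3 - 7))) = 158*(-6 + √(6 + 8/(-4))) = 158*(-6 + √(6 + 8*(-¼))) = 158*(-6 + √(6 - 2)) = 158*(-6 + √4) = 158*(-6 + 2) = 158*(-4) = -632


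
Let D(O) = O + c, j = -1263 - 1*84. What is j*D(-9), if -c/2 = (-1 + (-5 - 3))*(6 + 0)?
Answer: -133353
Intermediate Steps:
j = -1347 (j = -1263 - 84 = -1347)
c = 108 (c = -2*(-1 + (-5 - 3))*(6 + 0) = -2*(-1 - 8)*6 = -(-18)*6 = -2*(-54) = 108)
D(O) = 108 + O (D(O) = O + 108 = 108 + O)
j*D(-9) = -1347*(108 - 9) = -1347*99 = -133353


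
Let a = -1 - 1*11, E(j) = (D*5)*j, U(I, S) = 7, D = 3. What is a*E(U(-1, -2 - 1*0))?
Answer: -1260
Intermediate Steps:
E(j) = 15*j (E(j) = (3*5)*j = 15*j)
a = -12 (a = -1 - 11 = -12)
a*E(U(-1, -2 - 1*0)) = -180*7 = -12*105 = -1260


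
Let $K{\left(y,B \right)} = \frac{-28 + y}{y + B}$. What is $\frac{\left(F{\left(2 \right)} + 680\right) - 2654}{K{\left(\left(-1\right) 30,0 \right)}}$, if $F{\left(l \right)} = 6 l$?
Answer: $- \frac{29430}{29} \approx -1014.8$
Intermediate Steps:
$K{\left(y,B \right)} = \frac{-28 + y}{B + y}$
$\frac{\left(F{\left(2 \right)} + 680\right) - 2654}{K{\left(\left(-1\right) 30,0 \right)}} = \frac{\left(6 \cdot 2 + 680\right) - 2654}{\frac{1}{0 - 30} \left(-28 - 30\right)} = \frac{\left(12 + 680\right) - 2654}{\frac{1}{0 - 30} \left(-28 - 30\right)} = \frac{692 - 2654}{\frac{1}{-30} \left(-58\right)} = - \frac{1962}{\left(- \frac{1}{30}\right) \left(-58\right)} = - \frac{1962}{\frac{29}{15}} = \left(-1962\right) \frac{15}{29} = - \frac{29430}{29}$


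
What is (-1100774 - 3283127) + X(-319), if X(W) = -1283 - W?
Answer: -4384865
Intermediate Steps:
(-1100774 - 3283127) + X(-319) = (-1100774 - 3283127) + (-1283 - 1*(-319)) = -4383901 + (-1283 + 319) = -4383901 - 964 = -4384865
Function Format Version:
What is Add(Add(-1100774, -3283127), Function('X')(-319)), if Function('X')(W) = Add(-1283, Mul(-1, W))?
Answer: -4384865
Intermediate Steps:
Add(Add(-1100774, -3283127), Function('X')(-319)) = Add(Add(-1100774, -3283127), Add(-1283, Mul(-1, -319))) = Add(-4383901, Add(-1283, 319)) = Add(-4383901, -964) = -4384865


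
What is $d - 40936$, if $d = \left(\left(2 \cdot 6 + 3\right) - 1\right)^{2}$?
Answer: $-40740$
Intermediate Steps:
$d = 196$ ($d = \left(\left(12 + 3\right) - 1\right)^{2} = \left(15 - 1\right)^{2} = 14^{2} = 196$)
$d - 40936 = 196 - 40936 = -40740$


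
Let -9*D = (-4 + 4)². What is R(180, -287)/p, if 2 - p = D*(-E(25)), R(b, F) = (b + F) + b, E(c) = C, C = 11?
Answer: 73/2 ≈ 36.500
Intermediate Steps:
E(c) = 11
D = 0 (D = -(-4 + 4)²/9 = -⅑*0² = -⅑*0 = 0)
R(b, F) = F + 2*b (R(b, F) = (F + b) + b = F + 2*b)
p = 2 (p = 2 - 0*(-1*11) = 2 - 0*(-11) = 2 - 1*0 = 2 + 0 = 2)
R(180, -287)/p = (-287 + 2*180)/2 = (-287 + 360)*(½) = 73*(½) = 73/2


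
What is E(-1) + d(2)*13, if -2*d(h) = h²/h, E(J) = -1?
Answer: -14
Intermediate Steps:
d(h) = -h/2 (d(h) = -h²/(2*h) = -h/2)
E(-1) + d(2)*13 = -1 - ½*2*13 = -1 - 1*13 = -1 - 13 = -14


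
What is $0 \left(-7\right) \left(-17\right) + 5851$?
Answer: $5851$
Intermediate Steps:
$0 \left(-7\right) \left(-17\right) + 5851 = 0 \left(-17\right) + 5851 = 0 + 5851 = 5851$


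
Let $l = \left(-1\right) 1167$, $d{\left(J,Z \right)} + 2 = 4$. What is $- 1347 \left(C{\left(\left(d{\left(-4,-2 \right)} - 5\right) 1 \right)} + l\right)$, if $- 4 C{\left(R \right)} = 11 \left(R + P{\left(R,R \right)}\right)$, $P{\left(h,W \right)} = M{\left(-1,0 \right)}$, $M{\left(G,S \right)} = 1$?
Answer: $\frac{3129081}{2} \approx 1.5645 \cdot 10^{6}$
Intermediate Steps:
$d{\left(J,Z \right)} = 2$ ($d{\left(J,Z \right)} = -2 + 4 = 2$)
$l = -1167$
$P{\left(h,W \right)} = 1$
$C{\left(R \right)} = - \frac{11}{4} - \frac{11 R}{4}$ ($C{\left(R \right)} = - \frac{11 \left(R + 1\right)}{4} = - \frac{11 \left(1 + R\right)}{4} = - \frac{11 + 11 R}{4} = - \frac{11}{4} - \frac{11 R}{4}$)
$- 1347 \left(C{\left(\left(d{\left(-4,-2 \right)} - 5\right) 1 \right)} + l\right) = - 1347 \left(\left(- \frac{11}{4} - \frac{11 \left(2 - 5\right) 1}{4}\right) - 1167\right) = - 1347 \left(\left(- \frac{11}{4} - \frac{11 \left(\left(-3\right) 1\right)}{4}\right) - 1167\right) = - 1347 \left(\left(- \frac{11}{4} - - \frac{33}{4}\right) - 1167\right) = - 1347 \left(\left(- \frac{11}{4} + \frac{33}{4}\right) - 1167\right) = - 1347 \left(\frac{11}{2} - 1167\right) = \left(-1347\right) \left(- \frac{2323}{2}\right) = \frac{3129081}{2}$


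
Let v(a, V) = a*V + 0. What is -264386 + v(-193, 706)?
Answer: -400644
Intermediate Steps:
v(a, V) = V*a (v(a, V) = V*a + 0 = V*a)
-264386 + v(-193, 706) = -264386 + 706*(-193) = -264386 - 136258 = -400644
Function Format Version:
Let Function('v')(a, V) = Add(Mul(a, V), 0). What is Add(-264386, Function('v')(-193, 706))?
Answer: -400644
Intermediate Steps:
Function('v')(a, V) = Mul(V, a) (Function('v')(a, V) = Add(Mul(V, a), 0) = Mul(V, a))
Add(-264386, Function('v')(-193, 706)) = Add(-264386, Mul(706, -193)) = Add(-264386, -136258) = -400644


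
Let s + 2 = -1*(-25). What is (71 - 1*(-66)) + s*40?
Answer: 1057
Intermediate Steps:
s = 23 (s = -2 - 1*(-25) = -2 + 25 = 23)
(71 - 1*(-66)) + s*40 = (71 - 1*(-66)) + 23*40 = (71 + 66) + 920 = 137 + 920 = 1057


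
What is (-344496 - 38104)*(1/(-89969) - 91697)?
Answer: 3156406916944400/89969 ≈ 3.5083e+10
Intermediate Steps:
(-344496 - 38104)*(1/(-89969) - 91697) = -382600*(-1/89969 - 91697) = -382600*(-8249887394/89969) = 3156406916944400/89969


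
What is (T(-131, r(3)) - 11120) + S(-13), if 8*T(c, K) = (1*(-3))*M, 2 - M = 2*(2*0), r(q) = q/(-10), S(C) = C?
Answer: -44535/4 ≈ -11134.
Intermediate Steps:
r(q) = -q/10 (r(q) = q*(-⅒) = -q/10)
M = 2 (M = 2 - 2*2*0 = 2 - 2*0 = 2 - 1*0 = 2 + 0 = 2)
T(c, K) = -¾ (T(c, K) = ((1*(-3))*2)/8 = (-3*2)/8 = (⅛)*(-6) = -¾)
(T(-131, r(3)) - 11120) + S(-13) = (-¾ - 11120) - 13 = -44483/4 - 13 = -44535/4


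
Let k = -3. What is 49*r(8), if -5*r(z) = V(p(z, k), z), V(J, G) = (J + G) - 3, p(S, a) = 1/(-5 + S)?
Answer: -784/15 ≈ -52.267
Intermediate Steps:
V(J, G) = -3 + G + J (V(J, G) = (G + J) - 3 = -3 + G + J)
r(z) = 3/5 - z/5 - 1/(5*(-5 + z)) (r(z) = -(-3 + z + 1/(-5 + z))/5 = 3/5 - z/5 - 1/(5*(-5 + z)))
49*r(8) = 49*((-16 - 1*8**2 + 8*8)/(5*(-5 + 8))) = 49*((1/5)*(-16 - 1*64 + 64)/3) = 49*((1/5)*(1/3)*(-16 - 64 + 64)) = 49*((1/5)*(1/3)*(-16)) = 49*(-16/15) = -784/15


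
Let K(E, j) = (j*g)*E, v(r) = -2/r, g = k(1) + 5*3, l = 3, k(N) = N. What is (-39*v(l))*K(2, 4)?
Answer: 3328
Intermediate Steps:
g = 16 (g = 1 + 5*3 = 1 + 15 = 16)
K(E, j) = 16*E*j (K(E, j) = (j*16)*E = (16*j)*E = 16*E*j)
(-39*v(l))*K(2, 4) = (-(-78)/3)*(16*2*4) = -(-78)/3*128 = -39*(-⅔)*128 = 26*128 = 3328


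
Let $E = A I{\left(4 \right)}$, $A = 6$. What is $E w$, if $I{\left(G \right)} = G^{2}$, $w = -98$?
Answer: $-9408$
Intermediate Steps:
$E = 96$ ($E = 6 \cdot 4^{2} = 6 \cdot 16 = 96$)
$E w = 96 \left(-98\right) = -9408$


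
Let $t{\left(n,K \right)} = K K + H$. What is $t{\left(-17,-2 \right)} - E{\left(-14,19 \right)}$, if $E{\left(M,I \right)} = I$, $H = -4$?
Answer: $-19$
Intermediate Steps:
$t{\left(n,K \right)} = -4 + K^{2}$ ($t{\left(n,K \right)} = K K - 4 = K^{2} - 4 = -4 + K^{2}$)
$t{\left(-17,-2 \right)} - E{\left(-14,19 \right)} = \left(-4 + \left(-2\right)^{2}\right) - 19 = \left(-4 + 4\right) - 19 = 0 - 19 = -19$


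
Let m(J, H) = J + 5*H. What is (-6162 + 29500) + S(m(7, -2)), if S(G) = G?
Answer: 23335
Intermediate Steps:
(-6162 + 29500) + S(m(7, -2)) = (-6162 + 29500) + (7 + 5*(-2)) = 23338 + (7 - 10) = 23338 - 3 = 23335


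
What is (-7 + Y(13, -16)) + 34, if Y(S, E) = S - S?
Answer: 27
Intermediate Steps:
Y(S, E) = 0
(-7 + Y(13, -16)) + 34 = (-7 + 0) + 34 = -7 + 34 = 27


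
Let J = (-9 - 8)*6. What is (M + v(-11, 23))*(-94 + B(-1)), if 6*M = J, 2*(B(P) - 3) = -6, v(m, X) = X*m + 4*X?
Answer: 16732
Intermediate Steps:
v(m, X) = 4*X + X*m
B(P) = 0 (B(P) = 3 + (1/2)*(-6) = 3 - 3 = 0)
J = -102 (J = -17*6 = -102)
M = -17 (M = (1/6)*(-102) = -17)
(M + v(-11, 23))*(-94 + B(-1)) = (-17 + 23*(4 - 11))*(-94 + 0) = (-17 + 23*(-7))*(-94) = (-17 - 161)*(-94) = -178*(-94) = 16732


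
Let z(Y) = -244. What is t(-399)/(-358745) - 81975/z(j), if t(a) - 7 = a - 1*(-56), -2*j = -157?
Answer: 29408203359/87533780 ≈ 335.96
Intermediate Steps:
j = 157/2 (j = -½*(-157) = 157/2 ≈ 78.500)
t(a) = 63 + a (t(a) = 7 + (a - 1*(-56)) = 7 + (a + 56) = 7 + (56 + a) = 63 + a)
t(-399)/(-358745) - 81975/z(j) = (63 - 399)/(-358745) - 81975/(-244) = -336*(-1/358745) - 81975*(-1/244) = 336/358745 + 81975/244 = 29408203359/87533780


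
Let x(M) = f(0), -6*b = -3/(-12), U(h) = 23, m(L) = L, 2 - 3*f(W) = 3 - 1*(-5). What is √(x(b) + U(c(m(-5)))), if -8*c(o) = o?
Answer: √21 ≈ 4.5826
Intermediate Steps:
f(W) = -2 (f(W) = ⅔ - (3 - 1*(-5))/3 = ⅔ - (3 + 5)/3 = ⅔ - ⅓*8 = ⅔ - 8/3 = -2)
c(o) = -o/8
b = -1/24 (b = -(-1)/(2*(-12)) = -(-1)*(-1)/(2*12) = -⅙*¼ = -1/24 ≈ -0.041667)
x(M) = -2
√(x(b) + U(c(m(-5)))) = √(-2 + 23) = √21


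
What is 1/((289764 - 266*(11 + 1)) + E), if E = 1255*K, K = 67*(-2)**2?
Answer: 1/622912 ≈ 1.6054e-6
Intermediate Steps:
K = 268 (K = 67*4 = 268)
E = 336340 (E = 1255*268 = 336340)
1/((289764 - 266*(11 + 1)) + E) = 1/((289764 - 266*(11 + 1)) + 336340) = 1/((289764 - 266*12) + 336340) = 1/((289764 - 3192) + 336340) = 1/(286572 + 336340) = 1/622912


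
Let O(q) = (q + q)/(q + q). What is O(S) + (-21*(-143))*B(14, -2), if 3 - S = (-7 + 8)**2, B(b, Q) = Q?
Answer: -6005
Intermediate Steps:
S = 2 (S = 3 - (-7 + 8)**2 = 3 - 1*1**2 = 3 - 1*1 = 3 - 1 = 2)
O(q) = 1 (O(q) = (2*q)/((2*q)) = (2*q)*(1/(2*q)) = 1)
O(S) + (-21*(-143))*B(14, -2) = 1 - 21*(-143)*(-2) = 1 + 3003*(-2) = 1 - 6006 = -6005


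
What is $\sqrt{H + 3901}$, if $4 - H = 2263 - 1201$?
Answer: $\sqrt{2843} \approx 53.32$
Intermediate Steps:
$H = -1058$ ($H = 4 - \left(2263 - 1201\right) = 4 - 1062 = -1058$)
$\sqrt{H + 3901} = \sqrt{-1058 + 3901} = \sqrt{2843}$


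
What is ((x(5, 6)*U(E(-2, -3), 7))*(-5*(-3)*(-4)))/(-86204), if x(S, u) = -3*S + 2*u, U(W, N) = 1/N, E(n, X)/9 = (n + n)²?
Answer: -45/150857 ≈ -0.00029830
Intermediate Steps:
E(n, X) = 36*n² (E(n, X) = 9*(n + n)² = 9*(2*n)² = 9*(4*n²) = 36*n²)
((x(5, 6)*U(E(-2, -3), 7))*(-5*(-3)*(-4)))/(-86204) = (((-3*5 + 2*6)/7)*(-5*(-3)*(-4)))/(-86204) = (((-15 + 12)*(⅐))*(15*(-4)))*(-1/86204) = (-3*⅐*(-60))*(-1/86204) = -3/7*(-60)*(-1/86204) = (180/7)*(-1/86204) = -45/150857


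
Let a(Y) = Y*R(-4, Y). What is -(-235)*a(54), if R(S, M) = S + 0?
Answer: -50760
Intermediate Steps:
R(S, M) = S
a(Y) = -4*Y (a(Y) = Y*(-4) = -4*Y)
-(-235)*a(54) = -(-235)*(-4*54) = -(-235)*(-216) = -235*216 = -50760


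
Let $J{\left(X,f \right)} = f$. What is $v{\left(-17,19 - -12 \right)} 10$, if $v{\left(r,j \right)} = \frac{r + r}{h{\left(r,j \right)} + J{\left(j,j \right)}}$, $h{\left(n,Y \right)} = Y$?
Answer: $- \frac{170}{31} \approx -5.4839$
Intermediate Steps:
$v{\left(r,j \right)} = \frac{r}{j}$ ($v{\left(r,j \right)} = \frac{r + r}{j + j} = \frac{2 r}{2 j} = 2 r \frac{1}{2 j} = \frac{r}{j}$)
$v{\left(-17,19 - -12 \right)} 10 = - \frac{17}{19 - -12} \cdot 10 = - \frac{17}{19 + 12} \cdot 10 = - \frac{17}{31} \cdot 10 = \left(-17\right) \frac{1}{31} \cdot 10 = \left(- \frac{17}{31}\right) 10 = - \frac{170}{31}$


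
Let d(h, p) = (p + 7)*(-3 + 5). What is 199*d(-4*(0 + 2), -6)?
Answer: 398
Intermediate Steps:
d(h, p) = 14 + 2*p (d(h, p) = (7 + p)*2 = 14 + 2*p)
199*d(-4*(0 + 2), -6) = 199*(14 + 2*(-6)) = 199*(14 - 12) = 199*2 = 398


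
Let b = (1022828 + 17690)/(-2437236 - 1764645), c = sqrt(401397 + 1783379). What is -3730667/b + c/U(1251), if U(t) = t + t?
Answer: 15675818784627/1040518 + 11*sqrt(4514)/1251 ≈ 1.5065e+7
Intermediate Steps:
c = 22*sqrt(4514) (c = sqrt(2184776) = 22*sqrt(4514) ≈ 1478.1)
b = -1040518/4201881 (b = 1040518/(-4201881) = 1040518*(-1/4201881) = -1040518/4201881 ≈ -0.24763)
U(t) = 2*t
-3730667/b + c/U(1251) = -3730667/(-1040518/4201881) + (22*sqrt(4514))/((2*1251)) = -3730667*(-4201881/1040518) + (22*sqrt(4514))/2502 = 15675818784627/1040518 + (22*sqrt(4514))*(1/2502) = 15675818784627/1040518 + 11*sqrt(4514)/1251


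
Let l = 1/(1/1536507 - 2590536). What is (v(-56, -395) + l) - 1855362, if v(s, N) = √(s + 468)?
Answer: -7385039670694227369/3980376697751 + 2*√103 ≈ -1.8553e+6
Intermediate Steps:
l = -1536507/3980376697751 (l = 1/(1/1536507 - 2590536) = 1/(-3980376697751/1536507) = -1536507/3980376697751 ≈ -3.8602e-7)
v(s, N) = √(468 + s)
(v(-56, -395) + l) - 1855362 = (√(468 - 56) - 1536507/3980376697751) - 1855362 = (√412 - 1536507/3980376697751) - 1855362 = (2*√103 - 1536507/3980376697751) - 1855362 = (-1536507/3980376697751 + 2*√103) - 1855362 = -7385039670694227369/3980376697751 + 2*√103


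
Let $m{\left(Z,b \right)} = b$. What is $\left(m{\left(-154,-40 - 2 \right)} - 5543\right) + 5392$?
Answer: $-193$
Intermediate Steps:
$\left(m{\left(-154,-40 - 2 \right)} - 5543\right) + 5392 = \left(\left(-40 - 2\right) - 5543\right) + 5392 = \left(-42 - 5543\right) + 5392 = -5585 + 5392 = -193$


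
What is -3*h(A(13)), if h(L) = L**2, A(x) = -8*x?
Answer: -32448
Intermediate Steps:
-3*h(A(13)) = -3*(-8*13)**2 = -3*(-104)**2 = -3*10816 = -32448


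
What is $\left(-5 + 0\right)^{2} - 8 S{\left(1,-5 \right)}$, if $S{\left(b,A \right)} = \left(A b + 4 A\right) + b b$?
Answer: $217$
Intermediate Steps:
$S{\left(b,A \right)} = b^{2} + 4 A + A b$ ($S{\left(b,A \right)} = \left(4 A + A b\right) + b^{2} = b^{2} + 4 A + A b$)
$\left(-5 + 0\right)^{2} - 8 S{\left(1,-5 \right)} = \left(-5 + 0\right)^{2} - 8 \left(1^{2} + 4 \left(-5\right) - 5\right) = \left(-5\right)^{2} - 8 \left(1 - 20 - 5\right) = 25 - -192 = 25 + 192 = 217$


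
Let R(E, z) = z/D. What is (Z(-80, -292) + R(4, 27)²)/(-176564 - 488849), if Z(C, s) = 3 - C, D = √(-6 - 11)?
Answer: -682/11312021 ≈ -6.0290e-5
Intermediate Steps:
D = I*√17 (D = √(-17) = I*√17 ≈ 4.1231*I)
R(E, z) = -I*z*√17/17 (R(E, z) = z/((I*√17)) = z*(-I*√17/17) = -I*z*√17/17)
(Z(-80, -292) + R(4, 27)²)/(-176564 - 488849) = ((3 - 1*(-80)) + (-1/17*I*27*√17)²)/(-176564 - 488849) = ((3 + 80) + (-27*I*√17/17)²)/(-665413) = (83 - 729/17)*(-1/665413) = (682/17)*(-1/665413) = -682/11312021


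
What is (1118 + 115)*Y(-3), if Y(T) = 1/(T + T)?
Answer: -411/2 ≈ -205.50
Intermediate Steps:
Y(T) = 1/(2*T)
(1118 + 115)*Y(-3) = (1118 + 115)*((½)/(-3)) = 1233*((½)*(-⅓)) = 1233*(-⅙) = -411/2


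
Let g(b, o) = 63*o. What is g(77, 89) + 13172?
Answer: 18779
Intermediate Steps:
g(77, 89) + 13172 = 63*89 + 13172 = 5607 + 13172 = 18779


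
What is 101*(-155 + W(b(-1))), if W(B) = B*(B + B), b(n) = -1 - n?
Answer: -15655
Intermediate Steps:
W(B) = 2*B**2 (W(B) = B*(2*B) = 2*B**2)
101*(-155 + W(b(-1))) = 101*(-155 + 2*(-1 - 1*(-1))**2) = 101*(-155 + 2*(-1 + 1)**2) = 101*(-155 + 2*0**2) = 101*(-155 + 2*0) = 101*(-155 + 0) = 101*(-155) = -15655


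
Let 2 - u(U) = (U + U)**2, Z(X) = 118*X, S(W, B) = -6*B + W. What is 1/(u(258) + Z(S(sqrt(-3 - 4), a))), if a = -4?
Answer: -131711/34695623776 - 59*I*sqrt(7)/34695623776 ≈ -3.7962e-6 - 4.4991e-9*I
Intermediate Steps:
S(W, B) = W - 6*B
u(U) = 2 - 4*U**2 (u(U) = 2 - (U + U)**2 = 2 - (2*U)**2 = 2 - 4*U**2)
1/(u(258) + Z(S(sqrt(-3 - 4), a))) = 1/((2 - 4*258**2) + 118*(sqrt(-3 - 4) - 6*(-4))) = 1/((2 - 4*66564) + 118*(sqrt(-7) + 24)) = 1/((2 - 266256) + 118*(I*sqrt(7) + 24)) = 1/(-266254 + 118*(24 + I*sqrt(7))) = 1/(-266254 + (2832 + 118*I*sqrt(7))) = 1/(-263422 + 118*I*sqrt(7))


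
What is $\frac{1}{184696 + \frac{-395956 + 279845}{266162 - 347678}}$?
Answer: $\frac{81516}{15055795247} \approx 5.4143 \cdot 10^{-6}$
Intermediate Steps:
$\frac{1}{184696 + \frac{-395956 + 279845}{266162 - 347678}} = \frac{1}{184696 - \frac{116111}{-81516}} = \frac{1}{184696 - - \frac{116111}{81516}} = \frac{1}{184696 + \frac{116111}{81516}} = \frac{1}{\frac{15055795247}{81516}} = \frac{81516}{15055795247}$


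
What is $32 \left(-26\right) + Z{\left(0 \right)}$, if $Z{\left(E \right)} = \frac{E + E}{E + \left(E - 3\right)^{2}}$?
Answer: $-832$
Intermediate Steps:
$Z{\left(E \right)} = \frac{2 E}{E + \left(-3 + E\right)^{2}}$
$32 \left(-26\right) + Z{\left(0 \right)} = 32 \left(-26\right) + 2 \cdot 0 \frac{1}{0 + \left(-3 + 0\right)^{2}} = -832 + 2 \cdot 0 \frac{1}{0 + \left(-3\right)^{2}} = -832 + 2 \cdot 0 \frac{1}{0 + 9} = -832 + 2 \cdot 0 \cdot \frac{1}{9} = -832 + 0 = -832$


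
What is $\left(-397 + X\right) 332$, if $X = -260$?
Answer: $-218124$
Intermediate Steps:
$\left(-397 + X\right) 332 = \left(-397 - 260\right) 332 = \left(-657\right) 332 = -218124$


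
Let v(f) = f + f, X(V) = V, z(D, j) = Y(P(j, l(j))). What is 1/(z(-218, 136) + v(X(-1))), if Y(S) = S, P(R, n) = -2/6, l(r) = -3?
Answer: -3/7 ≈ -0.42857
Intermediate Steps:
P(R, n) = -⅓ (P(R, n) = -2*⅙ = -⅓)
z(D, j) = -⅓
v(f) = 2*f
1/(z(-218, 136) + v(X(-1))) = 1/(-⅓ + 2*(-1)) = 1/(-⅓ - 2) = 1/(-7/3) = -3/7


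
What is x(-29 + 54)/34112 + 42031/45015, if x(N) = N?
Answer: 1434886847/1535551680 ≈ 0.93444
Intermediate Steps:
x(-29 + 54)/34112 + 42031/45015 = (-29 + 54)/34112 + 42031/45015 = 25*(1/34112) + 42031*(1/45015) = 25/34112 + 42031/45015 = 1434886847/1535551680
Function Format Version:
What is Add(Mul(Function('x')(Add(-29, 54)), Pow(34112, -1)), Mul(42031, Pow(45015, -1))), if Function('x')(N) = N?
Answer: Rational(1434886847, 1535551680) ≈ 0.93444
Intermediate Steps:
Add(Mul(Function('x')(Add(-29, 54)), Pow(34112, -1)), Mul(42031, Pow(45015, -1))) = Add(Mul(Add(-29, 54), Pow(34112, -1)), Mul(42031, Pow(45015, -1))) = Add(Mul(25, Rational(1, 34112)), Mul(42031, Rational(1, 45015))) = Add(Rational(25, 34112), Rational(42031, 45015)) = Rational(1434886847, 1535551680)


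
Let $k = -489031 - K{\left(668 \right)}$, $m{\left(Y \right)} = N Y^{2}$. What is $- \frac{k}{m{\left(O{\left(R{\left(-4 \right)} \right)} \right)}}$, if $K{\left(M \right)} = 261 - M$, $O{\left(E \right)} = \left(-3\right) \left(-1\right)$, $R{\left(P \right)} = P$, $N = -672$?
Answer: $- \frac{30539}{378} \approx -80.791$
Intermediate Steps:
$O{\left(E \right)} = 3$
$m{\left(Y \right)} = - 672 Y^{2}$
$k = -488624$ ($k = -489031 - \left(261 - 668\right) = -489031 - -407 = -489031 + 407 = -488624$)
$- \frac{k}{m{\left(O{\left(R{\left(-4 \right)} \right)} \right)}} = - \frac{-488624}{\left(-672\right) 3^{2}} = - \frac{-488624}{\left(-672\right) 9} = - \frac{-488624}{-6048} = - \frac{\left(-488624\right) \left(-1\right)}{6048} = \left(-1\right) \frac{30539}{378} = - \frac{30539}{378}$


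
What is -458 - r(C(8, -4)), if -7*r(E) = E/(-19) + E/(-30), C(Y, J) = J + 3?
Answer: -261053/570 ≈ -457.99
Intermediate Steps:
C(Y, J) = 3 + J
r(E) = 7*E/570 (r(E) = -(E/(-19) + E/(-30))/7 = -(E*(-1/19) + E*(-1/30))/7 = -(-E/19 - E/30)/7 = -(-7)*E/570 = 7*E/570)
-458 - r(C(8, -4)) = -458 - 7*(3 - 4)/570 = -458 - 7*(-1)/570 = -458 - 1*(-7/570) = -458 + 7/570 = -261053/570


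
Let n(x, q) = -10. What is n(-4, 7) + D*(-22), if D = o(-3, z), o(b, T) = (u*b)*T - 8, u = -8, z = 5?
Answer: -2474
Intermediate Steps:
o(b, T) = -8 - 8*T*b (o(b, T) = (-8*b)*T - 8 = -8*T*b - 8 = -8 - 8*T*b)
D = 112 (D = -8 - 8*5*(-3) = -8 + 120 = 112)
n(-4, 7) + D*(-22) = -10 + 112*(-22) = -10 - 2464 = -2474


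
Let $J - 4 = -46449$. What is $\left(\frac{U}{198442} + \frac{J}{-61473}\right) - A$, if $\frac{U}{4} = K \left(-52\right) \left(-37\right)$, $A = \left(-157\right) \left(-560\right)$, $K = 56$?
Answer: $- \frac{536242494888191}{6099412533} \approx -87917.0$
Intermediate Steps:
$J = -46445$ ($J = 4 - 46449 = -46445$)
$A = 87920$
$U = 430976$ ($U = 4 \cdot 56 \left(-52\right) \left(-37\right) = 4 \left(\left(-2912\right) \left(-37\right)\right) = 4 \cdot 107744 = 430976$)
$\left(\frac{U}{198442} + \frac{J}{-61473}\right) - A = \left(\frac{430976}{198442} - \frac{46445}{-61473}\right) - 87920 = \left(430976 \cdot \frac{1}{198442} - - \frac{46445}{61473}\right) - 87920 = \left(\frac{215488}{99221} + \frac{46445}{61473}\right) - 87920 = \frac{17855013169}{6099412533} - 87920 = - \frac{536242494888191}{6099412533}$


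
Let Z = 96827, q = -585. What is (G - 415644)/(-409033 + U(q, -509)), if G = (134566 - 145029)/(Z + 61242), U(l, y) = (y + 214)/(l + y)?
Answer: 71876283437506/70733001750683 ≈ 1.0162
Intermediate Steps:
U(l, y) = (214 + y)/(l + y)
G = -10463/158069 (G = (134566 - 145029)/(96827 + 61242) = -10463/158069 ≈ -0.066193)
(G - 415644)/(-409033 + U(q, -509)) = (-10463/158069 - 415644)/(-409033 + (214 - 509)/(-585 - 509)) = -65700441899/(158069*(-409033 - 295/(-1094))) = -65700441899/(158069*(-409033 - 1/1094*(-295))) = -65700441899/(158069*(-409033 + 295/1094)) = -65700441899/(158069*(-447481807/1094)) = -65700441899/158069*(-1094/447481807) = 71876283437506/70733001750683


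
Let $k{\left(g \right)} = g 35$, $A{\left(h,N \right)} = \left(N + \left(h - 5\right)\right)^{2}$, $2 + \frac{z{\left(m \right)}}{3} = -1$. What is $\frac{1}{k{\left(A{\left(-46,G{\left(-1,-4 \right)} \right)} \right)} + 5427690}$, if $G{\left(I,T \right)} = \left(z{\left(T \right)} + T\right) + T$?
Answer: $\frac{1}{5589530} \approx 1.7891 \cdot 10^{-7}$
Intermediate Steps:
$z{\left(m \right)} = -9$ ($z{\left(m \right)} = -6 + 3 \left(-1\right) = -6 - 3 = -9$)
$G{\left(I,T \right)} = -9 + 2 T$ ($G{\left(I,T \right)} = \left(-9 + T\right) + T = -9 + 2 T$)
$A{\left(h,N \right)} = \left(-5 + N + h\right)^{2}$ ($A{\left(h,N \right)} = \left(N + \left(-5 + h\right)\right)^{2} = \left(-5 + N + h\right)^{2}$)
$k{\left(g \right)} = 35 g$
$\frac{1}{k{\left(A{\left(-46,G{\left(-1,-4 \right)} \right)} \right)} + 5427690} = \frac{1}{35 \left(-5 + \left(-9 + 2 \left(-4\right)\right) - 46\right)^{2} + 5427690} = \frac{1}{35 \left(-5 - 17 - 46\right)^{2} + 5427690} = \frac{1}{35 \left(-68\right)^{2} + 5427690} = \frac{1}{35 \cdot 4624 + 5427690} = \frac{1}{161840 + 5427690} = \frac{1}{5589530}$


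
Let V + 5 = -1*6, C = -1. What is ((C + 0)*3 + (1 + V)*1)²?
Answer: 169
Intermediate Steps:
V = -11 (V = -5 - 1*6 = -5 - 6 = -11)
((C + 0)*3 + (1 + V)*1)² = ((-1 + 0)*3 + (1 - 11)*1)² = (-1*3 - 10*1)² = (-3 - 10)² = (-13)² = 169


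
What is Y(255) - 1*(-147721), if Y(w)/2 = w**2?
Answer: 277771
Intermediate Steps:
Y(w) = 2*w**2
Y(255) - 1*(-147721) = 2*255**2 - 1*(-147721) = 2*65025 + 147721 = 130050 + 147721 = 277771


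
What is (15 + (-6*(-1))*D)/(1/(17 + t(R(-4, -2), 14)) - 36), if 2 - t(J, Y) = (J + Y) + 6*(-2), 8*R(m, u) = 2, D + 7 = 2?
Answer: 1005/2408 ≈ 0.41736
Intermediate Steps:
D = -5 (D = -7 + 2 = -5)
R(m, u) = ¼ (R(m, u) = (⅛)*2 = ¼)
t(J, Y) = 14 - J - Y (t(J, Y) = 2 - ((J + Y) + 6*(-2)) = 2 - ((J + Y) - 12) = 2 - (-12 + J + Y) = 2 + (12 - J - Y) = 14 - J - Y)
(15 + (-6*(-1))*D)/(1/(17 + t(R(-4, -2), 14)) - 36) = (15 - 6*(-1)*(-5))/(1/(17 + (14 - 1*¼ - 1*14)) - 36) = (15 + 6*(-5))/(1/(17 + (14 - ¼ - 14)) - 36) = (15 - 30)/(1/(17 - ¼) - 36) = -15/(1/(67/4) - 36) = -15/(4/67 - 36) = -15/(-2408/67) = -15*(-67/2408) = 1005/2408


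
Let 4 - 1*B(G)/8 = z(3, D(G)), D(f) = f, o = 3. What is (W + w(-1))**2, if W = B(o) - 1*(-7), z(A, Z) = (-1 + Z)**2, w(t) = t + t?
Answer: 25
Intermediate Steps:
w(t) = 2*t
B(G) = 32 - 8*(-1 + G)**2
W = 7 (W = (32 - 8*(-1 + 3)**2) - 1*(-7) = (32 - 8*2**2) + 7 = (32 - 8*4) + 7 = (32 - 32) + 7 = 0 + 7 = 7)
(W + w(-1))**2 = (7 + 2*(-1))**2 = (7 - 2)**2 = 5**2 = 25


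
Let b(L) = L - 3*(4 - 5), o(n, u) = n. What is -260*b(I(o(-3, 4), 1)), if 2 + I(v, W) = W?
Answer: -520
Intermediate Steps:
I(v, W) = -2 + W
b(L) = 3 + L (b(L) = L - 3*(-1) = L + 3 = 3 + L)
-260*b(I(o(-3, 4), 1)) = -260*(3 + (-2 + 1)) = -260*(3 - 1) = -260*2 = -520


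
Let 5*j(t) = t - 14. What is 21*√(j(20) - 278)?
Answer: 42*I*√1730/5 ≈ 349.38*I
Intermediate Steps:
j(t) = -14/5 + t/5 (j(t) = (t - 14)/5 = (-14 + t)/5 = -14/5 + t/5)
21*√(j(20) - 278) = 21*√((-14/5 + (⅕)*20) - 278) = 21*√((-14/5 + 4) - 278) = 21*√(6/5 - 278) = 21*√(-1384/5) = 21*(2*I*√1730/5) = 42*I*√1730/5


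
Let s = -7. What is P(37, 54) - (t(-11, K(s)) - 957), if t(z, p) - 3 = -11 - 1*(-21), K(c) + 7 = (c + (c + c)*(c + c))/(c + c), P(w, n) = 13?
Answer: 957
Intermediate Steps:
K(c) = -7 + (c + 4*c²)/(2*c) (K(c) = -7 + (c + (c + c)*(c + c))/(c + c) = -7 + (c + (2*c)*(2*c))/((2*c)) = -7 + (c + 4*c²)*(1/(2*c)) = -7 + (c + 4*c²)/(2*c))
t(z, p) = 13 (t(z, p) = 3 + (-11 - 1*(-21)) = 3 + (-11 + 21) = 3 + 10 = 13)
P(37, 54) - (t(-11, K(s)) - 957) = 13 - (13 - 957) = 13 - 1*(-944) = 13 + 944 = 957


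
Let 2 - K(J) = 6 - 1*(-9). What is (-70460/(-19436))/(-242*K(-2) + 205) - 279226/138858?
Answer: -757342312394/376826105787 ≈ -2.0098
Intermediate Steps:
K(J) = -13 (K(J) = 2 - (6 - 1*(-9)) = 2 - (6 + 9) = 2 - 1*15 = 2 - 15 = -13)
(-70460/(-19436))/(-242*K(-2) + 205) - 279226/138858 = (-70460/(-19436))/(-242*(-13) + 205) - 279226/138858 = (-70460*(-1/19436))/(3146 + 205) - 279226*1/138858 = (17615/4859)/3351 - 139613/69429 = (17615/4859)*(1/3351) - 139613/69429 = 17615/16282509 - 139613/69429 = -757342312394/376826105787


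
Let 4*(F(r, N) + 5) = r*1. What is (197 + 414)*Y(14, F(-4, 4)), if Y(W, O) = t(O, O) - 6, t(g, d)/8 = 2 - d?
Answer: 35438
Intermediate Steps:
t(g, d) = 16 - 8*d (t(g, d) = 8*(2 - d) = 16 - 8*d)
F(r, N) = -5 + r/4 (F(r, N) = -5 + (r*1)/4 = -5 + r/4)
Y(W, O) = 10 - 8*O (Y(W, O) = (16 - 8*O) - 6 = 10 - 8*O)
(197 + 414)*Y(14, F(-4, 4)) = (197 + 414)*(10 - 8*(-5 + (¼)*(-4))) = 611*(10 - 8*(-5 - 1)) = 611*(10 - 8*(-6)) = 611*(10 + 48) = 611*58 = 35438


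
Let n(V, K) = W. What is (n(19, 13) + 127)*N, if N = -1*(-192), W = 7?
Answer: 25728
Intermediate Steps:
n(V, K) = 7
N = 192
(n(19, 13) + 127)*N = (7 + 127)*192 = 134*192 = 25728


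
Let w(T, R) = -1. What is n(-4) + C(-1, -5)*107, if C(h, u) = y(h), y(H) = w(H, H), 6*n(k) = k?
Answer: -323/3 ≈ -107.67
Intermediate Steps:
n(k) = k/6
y(H) = -1
C(h, u) = -1
n(-4) + C(-1, -5)*107 = (1/6)*(-4) - 1*107 = -2/3 - 107 = -323/3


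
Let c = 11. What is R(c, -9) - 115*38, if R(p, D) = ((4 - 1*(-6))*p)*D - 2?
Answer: -5362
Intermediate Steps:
R(p, D) = -2 + 10*D*p (R(p, D) = ((4 + 6)*p)*D - 2 = (10*p)*D - 2 = 10*D*p - 2 = -2 + 10*D*p)
R(c, -9) - 115*38 = (-2 + 10*(-9)*11) - 115*38 = (-2 - 990) - 4370 = -992 - 4370 = -5362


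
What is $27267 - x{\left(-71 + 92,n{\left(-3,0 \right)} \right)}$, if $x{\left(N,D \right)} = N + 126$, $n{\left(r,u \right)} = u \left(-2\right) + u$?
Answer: $27120$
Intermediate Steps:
$n{\left(r,u \right)} = - u$ ($n{\left(r,u \right)} = - 2 u + u = - u$)
$x{\left(N,D \right)} = 126 + N$
$27267 - x{\left(-71 + 92,n{\left(-3,0 \right)} \right)} = 27267 - \left(126 + \left(-71 + 92\right)\right) = 27267 - \left(126 + 21\right) = 27267 - 147 = 27120$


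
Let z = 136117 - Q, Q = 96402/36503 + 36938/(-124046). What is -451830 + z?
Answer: -714787609433036/2264025569 ≈ -3.1572e+5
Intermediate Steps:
Q = 5304967339/2264025569 (Q = 96402*(1/36503) + 36938*(-1/124046) = 96402/36503 - 18469/62023 = 5304967339/2264025569 ≈ 2.3432)
z = 308167063408234/2264025569 (z = 136117 - 1*5304967339/2264025569 = 136117 - 5304967339/2264025569 = 308167063408234/2264025569 ≈ 1.3611e+5)
-451830 + z = -451830 + 308167063408234/2264025569 = -714787609433036/2264025569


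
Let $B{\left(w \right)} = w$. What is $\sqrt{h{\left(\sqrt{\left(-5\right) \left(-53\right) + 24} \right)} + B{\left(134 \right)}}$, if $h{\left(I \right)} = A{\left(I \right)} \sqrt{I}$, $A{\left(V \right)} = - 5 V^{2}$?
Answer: $\sqrt{134 - 1445 \sqrt{17}} \approx 76.314 i$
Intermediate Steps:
$h{\left(I \right)} = - 5 I^{\frac{5}{2}}$ ($h{\left(I \right)} = - 5 I^{2} \sqrt{I} = - 5 I^{\frac{5}{2}}$)
$\sqrt{h{\left(\sqrt{\left(-5\right) \left(-53\right) + 24} \right)} + B{\left(134 \right)}} = \sqrt{- 5 \left(\sqrt{\left(-5\right) \left(-53\right) + 24}\right)^{\frac{5}{2}} + 134} = \sqrt{- 5 \left(\sqrt{265 + 24}\right)^{\frac{5}{2}} + 134} = \sqrt{- 5 \left(\sqrt{289}\right)^{\frac{5}{2}} + 134} = \sqrt{- 5 \cdot 17^{\frac{5}{2}} + 134} = \sqrt{- 5 \cdot 289 \sqrt{17} + 134} = \sqrt{- 1445 \sqrt{17} + 134} = \sqrt{134 - 1445 \sqrt{17}}$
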